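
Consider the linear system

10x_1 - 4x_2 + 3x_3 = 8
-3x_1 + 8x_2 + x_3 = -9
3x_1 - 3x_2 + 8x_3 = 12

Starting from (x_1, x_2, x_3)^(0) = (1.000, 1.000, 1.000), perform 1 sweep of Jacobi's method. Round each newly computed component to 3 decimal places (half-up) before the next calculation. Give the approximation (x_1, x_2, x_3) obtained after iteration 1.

Iteration 1:
  x_1 = (8 - (-4)·1.000 - (3)·1.000) / (10) = 0.900
  x_2 = (-9 - (-3)·1.000 - (1)·1.000) / (8) = -0.875
  x_3 = (12 - (3)·1.000 - (-3)·1.000) / (8) = 1.500

(0.900, -0.875, 1.500)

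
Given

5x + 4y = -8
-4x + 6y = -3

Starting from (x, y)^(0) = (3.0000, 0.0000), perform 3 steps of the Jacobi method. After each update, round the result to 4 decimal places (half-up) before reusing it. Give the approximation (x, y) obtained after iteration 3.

(-0.3466, -2.3667)

Iteration 1:
  x = (-8 - (4)·0.0000) / (5) = -1.6000
  y = (-3 - (-4)·3.0000) / (6) = 1.5000
Iteration 2:
  x = (-8 - (4)·1.5000) / (5) = -2.8000
  y = (-3 - (-4)·-1.6000) / (6) = -1.5667
Iteration 3:
  x = (-8 - (4)·-1.5667) / (5) = -0.3466
  y = (-3 - (-4)·-2.8000) / (6) = -2.3667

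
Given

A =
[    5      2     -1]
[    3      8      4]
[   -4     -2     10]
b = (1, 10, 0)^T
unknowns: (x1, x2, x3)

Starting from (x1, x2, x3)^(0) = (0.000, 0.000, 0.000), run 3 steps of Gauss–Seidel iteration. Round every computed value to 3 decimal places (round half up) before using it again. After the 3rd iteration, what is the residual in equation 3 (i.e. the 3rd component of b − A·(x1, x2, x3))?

Iteration 1:
  x1 = (1 - (2)·0.000 - (-1)·0.000) / (5) = 0.200
  x2 = (10 - (3)·0.200 - (4)·0.000) / (8) = 1.175
  x3 = (0 - (-4)·0.200 - (-2)·1.175) / (10) = 0.315
Iteration 2:
  x1 = (1 - (2)·1.175 - (-1)·0.315) / (5) = -0.207
  x2 = (10 - (3)·-0.207 - (4)·0.315) / (8) = 1.170
  x3 = (0 - (-4)·-0.207 - (-2)·1.170) / (10) = 0.151
Iteration 3:
  x1 = (1 - (2)·1.170 - (-1)·0.151) / (5) = -0.238
  x2 = (10 - (3)·-0.238 - (4)·0.151) / (8) = 1.264
  x3 = (0 - (-4)·-0.238 - (-2)·1.264) / (10) = 0.158
Residual b − A·x = (-0.180, -0.030, -0.004)

-0.004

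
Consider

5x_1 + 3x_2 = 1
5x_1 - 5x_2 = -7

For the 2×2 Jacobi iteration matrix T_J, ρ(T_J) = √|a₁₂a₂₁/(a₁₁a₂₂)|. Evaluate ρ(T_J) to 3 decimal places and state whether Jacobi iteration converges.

a₁₂a₂₁/(a₁₁a₂₂) = (3)·(5) / ((5)·(-5)) = -0.600000
ρ = √|-0.600000| = √0.600000 = 0.775
ρ < 1, so Jacobi converges

0.775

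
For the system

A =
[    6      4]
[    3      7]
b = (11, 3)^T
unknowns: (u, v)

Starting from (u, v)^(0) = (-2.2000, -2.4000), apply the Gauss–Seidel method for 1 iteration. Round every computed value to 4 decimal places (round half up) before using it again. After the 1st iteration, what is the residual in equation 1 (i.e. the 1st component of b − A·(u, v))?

Iteration 1:
  u = (11 - (4)·-2.4000) / (6) = 3.4333
  v = (3 - (3)·3.4333) / (7) = -1.0428
Residual b − A·x = (-5.4286, -0.0003)

-5.4286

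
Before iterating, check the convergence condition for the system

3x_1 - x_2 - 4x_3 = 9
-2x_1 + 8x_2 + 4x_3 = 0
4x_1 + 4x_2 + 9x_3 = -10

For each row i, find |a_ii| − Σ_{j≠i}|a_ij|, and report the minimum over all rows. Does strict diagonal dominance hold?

-2

row 1: |3| − (1+4) = -2
row 2: |8| − (2+4) = 2
row 3: |9| − (4+4) = 1
minimum over rows = -2 → not strictly diagonally dominant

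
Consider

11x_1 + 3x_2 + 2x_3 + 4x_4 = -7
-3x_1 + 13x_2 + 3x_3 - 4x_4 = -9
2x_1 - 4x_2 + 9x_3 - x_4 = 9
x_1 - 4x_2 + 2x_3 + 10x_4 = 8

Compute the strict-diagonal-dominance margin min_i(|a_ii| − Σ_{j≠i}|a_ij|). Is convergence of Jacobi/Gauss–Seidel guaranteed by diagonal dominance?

2

row 1: |11| − (3+2+4) = 2
row 2: |13| − (3+3+4) = 3
row 3: |9| − (2+4+1) = 2
row 4: |10| − (1+4+2) = 3
minimum over rows = 2 → strictly diagonally dominant (convergence guaranteed)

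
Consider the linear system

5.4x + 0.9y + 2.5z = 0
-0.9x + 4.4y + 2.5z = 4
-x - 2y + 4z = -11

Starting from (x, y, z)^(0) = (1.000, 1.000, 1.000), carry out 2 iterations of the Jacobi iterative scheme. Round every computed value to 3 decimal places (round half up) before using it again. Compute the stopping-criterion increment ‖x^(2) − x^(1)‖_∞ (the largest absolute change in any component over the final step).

1.465

Iteration 1:
  x = (0 - (0.9)·1.000 - (2.5)·1.000) / (5.4) = -0.630
  y = (4 - (-0.9)·1.000 - (2.5)·1.000) / (4.4) = 0.545
  z = (-11 - (-1)·1.000 - (-2)·1.000) / (4) = -2.000
Iteration 2:
  x = (0 - (0.9)·0.545 - (2.5)·-2.000) / (5.4) = 0.835
  y = (4 - (-0.9)·-0.630 - (2.5)·-2.000) / (4.4) = 1.917
  z = (-11 - (-1)·-0.630 - (-2)·0.545) / (4) = -2.635
Change: (1.465, 1.372, -0.635) → max |·| = 1.465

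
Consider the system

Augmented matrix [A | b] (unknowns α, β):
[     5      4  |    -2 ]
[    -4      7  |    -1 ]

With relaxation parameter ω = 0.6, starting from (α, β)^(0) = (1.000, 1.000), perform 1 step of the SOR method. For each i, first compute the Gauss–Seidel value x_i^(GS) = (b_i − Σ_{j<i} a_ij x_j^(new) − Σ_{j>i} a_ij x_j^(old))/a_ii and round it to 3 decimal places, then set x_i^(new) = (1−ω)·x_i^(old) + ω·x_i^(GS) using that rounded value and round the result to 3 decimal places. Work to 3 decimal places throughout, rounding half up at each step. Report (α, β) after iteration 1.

(-0.320, 0.204)

Iteration 1:
  α: GS value = (-2 - (4)·1.000) / (5) = -1.200;  α ← (1−ω)·1.000 + ω·-1.200 = -0.320
  β: GS value = (-1 - (-4)·-0.320) / (7) = -0.326;  β ← (1−ω)·1.000 + ω·-0.326 = 0.204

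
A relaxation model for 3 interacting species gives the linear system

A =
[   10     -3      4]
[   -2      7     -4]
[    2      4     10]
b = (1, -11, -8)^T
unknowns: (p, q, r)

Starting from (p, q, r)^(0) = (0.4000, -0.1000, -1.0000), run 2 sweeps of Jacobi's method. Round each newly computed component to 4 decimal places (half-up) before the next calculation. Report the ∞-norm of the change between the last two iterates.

Iteration 1:
  p = (1 - (-3)·-0.1000 - (4)·-1.0000) / (10) = 0.4700
  q = (-11 - (-2)·0.4000 - (-4)·-1.0000) / (7) = -2.0286
  r = (-8 - (2)·0.4000 - (4)·-0.1000) / (10) = -0.8400
Iteration 2:
  p = (1 - (-3)·-2.0286 - (4)·-0.8400) / (10) = -0.1726
  q = (-11 - (-2)·0.4700 - (-4)·-0.8400) / (7) = -1.9171
  r = (-8 - (2)·0.4700 - (4)·-2.0286) / (10) = -0.0826
Change: (-0.6426, 0.1115, 0.7574) → max |·| = 0.7574

0.7574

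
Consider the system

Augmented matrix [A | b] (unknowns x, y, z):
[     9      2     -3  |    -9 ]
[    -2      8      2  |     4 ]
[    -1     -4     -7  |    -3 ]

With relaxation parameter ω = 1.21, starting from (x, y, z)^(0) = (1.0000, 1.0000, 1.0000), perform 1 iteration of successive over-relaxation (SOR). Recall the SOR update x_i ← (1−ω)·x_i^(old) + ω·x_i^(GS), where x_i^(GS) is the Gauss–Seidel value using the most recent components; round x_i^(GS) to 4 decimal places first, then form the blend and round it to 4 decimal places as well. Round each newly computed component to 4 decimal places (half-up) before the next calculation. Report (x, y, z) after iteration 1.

Iteration 1:
  x: GS value = (-9 - (2)·1.0000 - (-3)·1.0000) / (9) = -0.8889;  x ← (1−ω)·1.0000 + ω·-0.8889 = -1.2856
  y: GS value = (4 - (-2)·-1.2856 - (2)·1.0000) / (8) = -0.0714;  y ← (1−ω)·1.0000 + ω·-0.0714 = -0.2964
  z: GS value = (-3 - (-1)·-1.2856 - (-4)·-0.2964) / (-7) = 0.7816;  z ← (1−ω)·1.0000 + ω·0.7816 = 0.7357

(-1.2856, -0.2964, 0.7357)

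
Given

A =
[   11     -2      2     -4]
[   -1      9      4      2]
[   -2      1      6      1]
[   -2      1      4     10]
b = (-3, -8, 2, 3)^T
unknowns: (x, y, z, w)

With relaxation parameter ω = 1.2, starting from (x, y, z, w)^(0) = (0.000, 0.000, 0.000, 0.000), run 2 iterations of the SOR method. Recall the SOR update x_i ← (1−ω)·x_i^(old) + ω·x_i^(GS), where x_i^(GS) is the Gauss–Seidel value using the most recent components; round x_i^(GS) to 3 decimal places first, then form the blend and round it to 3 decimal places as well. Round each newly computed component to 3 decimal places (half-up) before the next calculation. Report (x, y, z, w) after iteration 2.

(-0.533, -1.225, 0.298, 0.201)

Iteration 1:
  x: GS value = (-3 - (-2)·0.000 - (2)·0.000 - (-4)·0.000) / (11) = -0.273;  x ← (1−ω)·0.000 + ω·-0.273 = -0.328
  y: GS value = (-8 - (-1)·-0.328 - (4)·0.000 - (2)·0.000) / (9) = -0.925;  y ← (1−ω)·0.000 + ω·-0.925 = -1.110
  z: GS value = (2 - (-2)·-0.328 - (1)·-1.110 - (1)·0.000) / (6) = 0.409;  z ← (1−ω)·0.000 + ω·0.409 = 0.491
  w: GS value = (3 - (-2)·-0.328 - (1)·-1.110 - (4)·0.491) / (10) = 0.149;  w ← (1−ω)·0.000 + ω·0.149 = 0.179
Iteration 2:
  x: GS value = (-3 - (-2)·-1.110 - (2)·0.491 - (-4)·0.179) / (11) = -0.499;  x ← (1−ω)·-0.328 + ω·-0.499 = -0.533
  y: GS value = (-8 - (-1)·-0.533 - (4)·0.491 - (2)·0.179) / (9) = -1.206;  y ← (1−ω)·-1.110 + ω·-1.206 = -1.225
  z: GS value = (2 - (-2)·-0.533 - (1)·-1.225 - (1)·0.179) / (6) = 0.330;  z ← (1−ω)·0.491 + ω·0.330 = 0.298
  w: GS value = (3 - (-2)·-0.533 - (1)·-1.225 - (4)·0.298) / (10) = 0.197;  w ← (1−ω)·0.179 + ω·0.197 = 0.201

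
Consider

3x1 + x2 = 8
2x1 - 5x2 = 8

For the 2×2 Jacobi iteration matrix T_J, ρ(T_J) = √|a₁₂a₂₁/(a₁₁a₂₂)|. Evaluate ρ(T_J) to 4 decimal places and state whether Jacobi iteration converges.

0.3651

a₁₂a₂₁/(a₁₁a₂₂) = (1)·(2) / ((3)·(-5)) = -0.133333
ρ = √|-0.133333| = √0.133333 = 0.3651
ρ < 1, so Jacobi converges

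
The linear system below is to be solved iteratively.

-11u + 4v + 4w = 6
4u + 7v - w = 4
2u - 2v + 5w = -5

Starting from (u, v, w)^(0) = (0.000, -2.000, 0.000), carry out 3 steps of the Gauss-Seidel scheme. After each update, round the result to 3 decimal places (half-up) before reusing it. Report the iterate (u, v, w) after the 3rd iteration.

(-0.588, 0.803, -0.444)

Iteration 1:
  u = (6 - (4)·-2.000 - (4)·0.000) / (-11) = -1.273
  v = (4 - (4)·-1.273 - (-1)·0.000) / (7) = 1.299
  w = (-5 - (2)·-1.273 - (-2)·1.299) / (5) = 0.029
Iteration 2:
  u = (6 - (4)·1.299 - (4)·0.029) / (-11) = -0.063
  v = (4 - (4)·-0.063 - (-1)·0.029) / (7) = 0.612
  w = (-5 - (2)·-0.063 - (-2)·0.612) / (5) = -0.730
Iteration 3:
  u = (6 - (4)·0.612 - (4)·-0.730) / (-11) = -0.588
  v = (4 - (4)·-0.588 - (-1)·-0.730) / (7) = 0.803
  w = (-5 - (2)·-0.588 - (-2)·0.803) / (5) = -0.444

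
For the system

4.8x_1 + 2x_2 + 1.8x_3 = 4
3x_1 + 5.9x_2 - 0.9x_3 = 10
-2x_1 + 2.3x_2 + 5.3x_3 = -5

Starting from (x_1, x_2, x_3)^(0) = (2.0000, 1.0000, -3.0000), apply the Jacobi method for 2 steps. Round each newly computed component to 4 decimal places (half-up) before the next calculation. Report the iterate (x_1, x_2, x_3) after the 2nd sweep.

(0.9750, 0.8160, -0.4572)

Iteration 1:
  x_1 = (4 - (2)·1.0000 - (1.8)·-3.0000) / (4.8) = 1.5417
  x_2 = (10 - (3)·2.0000 - (-0.9)·-3.0000) / (5.9) = 0.2203
  x_3 = (-5 - (-2)·2.0000 - (2.3)·1.0000) / (5.3) = -0.6226
Iteration 2:
  x_1 = (4 - (2)·0.2203 - (1.8)·-0.6226) / (4.8) = 0.9750
  x_2 = (10 - (3)·1.5417 - (-0.9)·-0.6226) / (5.9) = 0.8160
  x_3 = (-5 - (-2)·1.5417 - (2.3)·0.2203) / (5.3) = -0.4572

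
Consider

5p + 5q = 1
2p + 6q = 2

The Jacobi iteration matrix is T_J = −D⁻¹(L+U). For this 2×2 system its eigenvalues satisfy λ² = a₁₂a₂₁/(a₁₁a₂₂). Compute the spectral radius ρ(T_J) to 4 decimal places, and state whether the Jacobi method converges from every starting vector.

0.5774

a₁₂a₂₁/(a₁₁a₂₂) = (5)·(2) / ((5)·(6)) = 0.333333
ρ = √|0.333333| = √0.333333 = 0.5774
ρ < 1, so Jacobi converges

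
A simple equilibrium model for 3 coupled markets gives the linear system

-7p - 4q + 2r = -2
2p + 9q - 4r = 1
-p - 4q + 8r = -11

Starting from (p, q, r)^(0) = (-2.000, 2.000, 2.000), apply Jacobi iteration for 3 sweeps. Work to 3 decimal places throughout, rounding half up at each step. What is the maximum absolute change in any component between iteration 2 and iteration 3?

0.866

Iteration 1:
  p = (-2 - (-4)·2.000 - (2)·2.000) / (-7) = -0.286
  q = (1 - (2)·-2.000 - (-4)·2.000) / (9) = 1.444
  r = (-11 - (-1)·-2.000 - (-4)·2.000) / (8) = -0.625
Iteration 2:
  p = (-2 - (-4)·1.444 - (2)·-0.625) / (-7) = -0.718
  q = (1 - (2)·-0.286 - (-4)·-0.625) / (9) = -0.103
  r = (-11 - (-1)·-0.286 - (-4)·1.444) / (8) = -0.689
Iteration 3:
  p = (-2 - (-4)·-0.103 - (2)·-0.689) / (-7) = 0.148
  q = (1 - (2)·-0.718 - (-4)·-0.689) / (9) = -0.036
  r = (-11 - (-1)·-0.718 - (-4)·-0.103) / (8) = -1.516
Change: (0.866, 0.067, -0.827) → max |·| = 0.866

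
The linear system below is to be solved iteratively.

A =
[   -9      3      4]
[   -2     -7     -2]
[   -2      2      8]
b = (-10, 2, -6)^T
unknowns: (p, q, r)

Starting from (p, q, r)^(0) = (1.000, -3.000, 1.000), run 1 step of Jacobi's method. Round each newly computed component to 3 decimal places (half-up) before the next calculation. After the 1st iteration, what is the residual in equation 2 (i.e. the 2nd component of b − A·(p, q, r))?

Iteration 1:
  p = (-10 - (3)·-3.000 - (4)·1.000) / (-9) = 0.556
  q = (2 - (-2)·1.000 - (-2)·1.000) / (-7) = -0.857
  r = (-6 - (-2)·1.000 - (2)·-3.000) / (8) = 0.250
Residual b − A·x = (-3.425, -2.387, -5.174)

-2.387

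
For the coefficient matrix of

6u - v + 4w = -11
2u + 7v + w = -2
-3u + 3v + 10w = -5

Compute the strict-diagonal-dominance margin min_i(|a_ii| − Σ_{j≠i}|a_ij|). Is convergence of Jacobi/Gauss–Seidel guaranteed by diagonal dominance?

1

row 1: |6| − (1+4) = 1
row 2: |7| − (2+1) = 4
row 3: |10| − (3+3) = 4
minimum over rows = 1 → strictly diagonally dominant (convergence guaranteed)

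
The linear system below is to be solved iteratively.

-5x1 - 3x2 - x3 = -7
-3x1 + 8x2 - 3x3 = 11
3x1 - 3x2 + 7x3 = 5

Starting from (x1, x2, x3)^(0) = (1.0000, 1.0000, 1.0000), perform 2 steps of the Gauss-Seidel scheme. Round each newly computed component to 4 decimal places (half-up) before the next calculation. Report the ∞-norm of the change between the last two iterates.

0.6457

Iteration 1:
  x1 = (-7 - (-3)·1.0000 - (-1)·1.0000) / (-5) = 0.6000
  x2 = (11 - (-3)·0.6000 - (-3)·1.0000) / (8) = 1.9750
  x3 = (5 - (3)·0.6000 - (-3)·1.9750) / (7) = 1.3036
Iteration 2:
  x1 = (-7 - (-3)·1.9750 - (-1)·1.3036) / (-5) = -0.0457
  x2 = (11 - (-3)·-0.0457 - (-3)·1.3036) / (8) = 1.8467
  x3 = (5 - (3)·-0.0457 - (-3)·1.8467) / (7) = 1.5253
Change: (-0.6457, -0.1283, 0.2217) → max |·| = 0.6457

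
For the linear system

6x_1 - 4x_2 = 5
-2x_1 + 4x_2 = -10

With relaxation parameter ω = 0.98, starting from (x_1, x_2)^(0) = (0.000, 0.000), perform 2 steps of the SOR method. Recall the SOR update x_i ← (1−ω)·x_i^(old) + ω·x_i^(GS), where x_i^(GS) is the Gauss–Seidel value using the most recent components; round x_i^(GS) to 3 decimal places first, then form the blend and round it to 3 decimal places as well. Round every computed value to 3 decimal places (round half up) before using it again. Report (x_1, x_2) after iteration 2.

(-0.506, -2.739)

Iteration 1:
  x_1: GS value = (5 - (-4)·0.000) / (6) = 0.833;  x_1 ← (1−ω)·0.000 + ω·0.833 = 0.816
  x_2: GS value = (-10 - (-2)·0.816) / (4) = -2.092;  x_2 ← (1−ω)·0.000 + ω·-2.092 = -2.050
Iteration 2:
  x_1: GS value = (5 - (-4)·-2.050) / (6) = -0.533;  x_1 ← (1−ω)·0.816 + ω·-0.533 = -0.506
  x_2: GS value = (-10 - (-2)·-0.506) / (4) = -2.753;  x_2 ← (1−ω)·-2.050 + ω·-2.753 = -2.739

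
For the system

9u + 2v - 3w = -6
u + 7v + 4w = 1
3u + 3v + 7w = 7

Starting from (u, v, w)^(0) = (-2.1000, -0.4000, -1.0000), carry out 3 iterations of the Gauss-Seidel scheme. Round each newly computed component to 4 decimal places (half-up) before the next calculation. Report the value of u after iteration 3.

-0.1245

Iteration 1:
  u = (-6 - (2)·-0.4000 - (-3)·-1.0000) / (9) = -0.9111
  v = (1 - (1)·-0.9111 - (4)·-1.0000) / (7) = 0.8444
  w = (7 - (3)·-0.9111 - (3)·0.8444) / (7) = 1.0286
Iteration 2:
  u = (-6 - (2)·0.8444 - (-3)·1.0286) / (9) = -0.5114
  v = (1 - (1)·-0.5114 - (4)·1.0286) / (7) = -0.3719
  w = (7 - (3)·-0.5114 - (3)·-0.3719) / (7) = 1.3786
Iteration 3:
  u = (-6 - (2)·-0.3719 - (-3)·1.3786) / (9) = -0.1245
  v = (1 - (1)·-0.1245 - (4)·1.3786) / (7) = -0.6271
  w = (7 - (3)·-0.1245 - (3)·-0.6271) / (7) = 1.3221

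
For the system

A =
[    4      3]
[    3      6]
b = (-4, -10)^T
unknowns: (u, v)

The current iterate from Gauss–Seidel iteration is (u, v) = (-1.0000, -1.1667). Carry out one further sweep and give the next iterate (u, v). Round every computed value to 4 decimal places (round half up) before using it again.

One sweep:
  u = (-4 - (3)·-1.1667) / (4) = -0.1250
  v = (-10 - (3)·-0.1250) / (6) = -1.6042

(-0.1250, -1.6042)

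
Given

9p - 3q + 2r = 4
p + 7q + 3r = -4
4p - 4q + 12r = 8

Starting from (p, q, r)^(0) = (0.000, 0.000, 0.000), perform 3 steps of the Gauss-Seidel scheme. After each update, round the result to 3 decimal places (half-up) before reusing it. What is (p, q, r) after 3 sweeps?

Iteration 1:
  p = (4 - (-3)·0.000 - (2)·0.000) / (9) = 0.444
  q = (-4 - (1)·0.444 - (3)·0.000) / (7) = -0.635
  r = (8 - (4)·0.444 - (-4)·-0.635) / (12) = 0.307
Iteration 2:
  p = (4 - (-3)·-0.635 - (2)·0.307) / (9) = 0.165
  q = (-4 - (1)·0.165 - (3)·0.307) / (7) = -0.727
  r = (8 - (4)·0.165 - (-4)·-0.727) / (12) = 0.369
Iteration 3:
  p = (4 - (-3)·-0.727 - (2)·0.369) / (9) = 0.120
  q = (-4 - (1)·0.120 - (3)·0.369) / (7) = -0.747
  r = (8 - (4)·0.120 - (-4)·-0.747) / (12) = 0.378

(0.120, -0.747, 0.378)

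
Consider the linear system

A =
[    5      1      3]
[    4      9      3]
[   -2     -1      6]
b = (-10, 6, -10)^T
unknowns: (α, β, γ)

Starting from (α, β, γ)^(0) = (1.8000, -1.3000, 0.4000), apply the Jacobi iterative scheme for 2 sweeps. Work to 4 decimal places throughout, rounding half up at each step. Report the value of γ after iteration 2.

Iteration 1:
  α = (-10 - (1)·-1.3000 - (3)·0.4000) / (5) = -1.9800
  β = (6 - (4)·1.8000 - (3)·0.4000) / (9) = -0.2667
  γ = (-10 - (-2)·1.8000 - (-1)·-1.3000) / (6) = -1.2833
Iteration 2:
  α = (-10 - (1)·-0.2667 - (3)·-1.2833) / (5) = -1.1767
  β = (6 - (4)·-1.9800 - (3)·-1.2833) / (9) = 1.9744
  γ = (-10 - (-2)·-1.9800 - (-1)·-0.2667) / (6) = -2.3711

-2.3711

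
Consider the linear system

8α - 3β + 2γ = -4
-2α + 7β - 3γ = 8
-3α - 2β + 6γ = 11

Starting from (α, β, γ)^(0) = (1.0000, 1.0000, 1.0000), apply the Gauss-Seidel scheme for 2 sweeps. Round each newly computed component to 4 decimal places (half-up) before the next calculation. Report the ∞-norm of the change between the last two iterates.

Iteration 1:
  α = (-4 - (-3)·1.0000 - (2)·1.0000) / (8) = -0.3750
  β = (8 - (-2)·-0.3750 - (-3)·1.0000) / (7) = 1.4643
  γ = (11 - (-3)·-0.3750 - (-2)·1.4643) / (6) = 2.1339
Iteration 2:
  α = (-4 - (-3)·1.4643 - (2)·2.1339) / (8) = -0.4844
  β = (8 - (-2)·-0.4844 - (-3)·2.1339) / (7) = 1.9190
  γ = (11 - (-3)·-0.4844 - (-2)·1.9190) / (6) = 2.2308
Change: (-0.1094, 0.4547, 0.0969) → max |·| = 0.4547

0.4547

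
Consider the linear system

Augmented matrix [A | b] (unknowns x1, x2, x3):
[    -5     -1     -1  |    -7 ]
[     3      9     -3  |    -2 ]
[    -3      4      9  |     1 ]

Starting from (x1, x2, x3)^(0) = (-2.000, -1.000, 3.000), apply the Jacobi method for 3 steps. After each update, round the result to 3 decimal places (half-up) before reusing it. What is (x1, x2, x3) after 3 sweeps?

(1.558, -0.666, 0.752)

Iteration 1:
  x1 = (-7 - (-1)·-1.000 - (-1)·3.000) / (-5) = 1.000
  x2 = (-2 - (3)·-2.000 - (-3)·3.000) / (9) = 1.444
  x3 = (1 - (-3)·-2.000 - (4)·-1.000) / (9) = -0.111
Iteration 2:
  x1 = (-7 - (-1)·1.444 - (-1)·-0.111) / (-5) = 1.133
  x2 = (-2 - (3)·1.000 - (-3)·-0.111) / (9) = -0.593
  x3 = (1 - (-3)·1.000 - (4)·1.444) / (9) = -0.197
Iteration 3:
  x1 = (-7 - (-1)·-0.593 - (-1)·-0.197) / (-5) = 1.558
  x2 = (-2 - (3)·1.133 - (-3)·-0.197) / (9) = -0.666
  x3 = (1 - (-3)·1.133 - (4)·-0.593) / (9) = 0.752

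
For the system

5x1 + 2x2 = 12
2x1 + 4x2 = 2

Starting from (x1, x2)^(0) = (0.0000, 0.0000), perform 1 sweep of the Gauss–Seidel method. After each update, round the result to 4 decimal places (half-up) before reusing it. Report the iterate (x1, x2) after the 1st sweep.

(2.4000, -0.7000)

Iteration 1:
  x1 = (12 - (2)·0.0000) / (5) = 2.4000
  x2 = (2 - (2)·2.4000) / (4) = -0.7000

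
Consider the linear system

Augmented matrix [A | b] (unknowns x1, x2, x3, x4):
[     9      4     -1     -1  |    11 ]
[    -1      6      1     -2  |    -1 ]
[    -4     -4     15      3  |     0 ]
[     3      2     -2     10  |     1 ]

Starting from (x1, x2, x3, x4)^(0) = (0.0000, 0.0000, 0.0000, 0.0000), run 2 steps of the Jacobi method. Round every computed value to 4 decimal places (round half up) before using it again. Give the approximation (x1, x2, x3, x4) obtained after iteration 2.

(1.3074, 0.0704, 0.2615, -0.2333)

Iteration 1:
  x1 = (11 - (4)·0.0000 - (-1)·0.0000 - (-1)·0.0000) / (9) = 1.2222
  x2 = (-1 - (-1)·0.0000 - (1)·0.0000 - (-2)·0.0000) / (6) = -0.1667
  x3 = (0 - (-4)·0.0000 - (-4)·0.0000 - (3)·0.0000) / (15) = 0.0000
  x4 = (1 - (3)·0.0000 - (2)·0.0000 - (-2)·0.0000) / (10) = 0.1000
Iteration 2:
  x1 = (11 - (4)·-0.1667 - (-1)·0.0000 - (-1)·0.1000) / (9) = 1.3074
  x2 = (-1 - (-1)·1.2222 - (1)·0.0000 - (-2)·0.1000) / (6) = 0.0704
  x3 = (0 - (-4)·1.2222 - (-4)·-0.1667 - (3)·0.1000) / (15) = 0.2615
  x4 = (1 - (3)·1.2222 - (2)·-0.1667 - (-2)·0.0000) / (10) = -0.2333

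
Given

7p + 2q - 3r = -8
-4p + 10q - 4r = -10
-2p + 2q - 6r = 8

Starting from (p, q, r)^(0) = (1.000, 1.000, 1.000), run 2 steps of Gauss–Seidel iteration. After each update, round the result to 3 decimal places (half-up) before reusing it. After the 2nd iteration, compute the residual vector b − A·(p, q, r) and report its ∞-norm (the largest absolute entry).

Iteration 1:
  p = (-8 - (2)·1.000 - (-3)·1.000) / (7) = -1.000
  q = (-10 - (-4)·-1.000 - (-4)·1.000) / (10) = -1.000
  r = (8 - (-2)·-1.000 - (2)·-1.000) / (-6) = -1.333
Iteration 2:
  p = (-8 - (2)·-1.000 - (-3)·-1.333) / (7) = -1.428
  q = (-10 - (-4)·-1.428 - (-4)·-1.333) / (10) = -2.104
  r = (8 - (-2)·-1.428 - (2)·-2.104) / (-6) = -1.559
Residual b − A·x = (1.527, -0.908, -0.002); ∞-norm = 1.527

1.527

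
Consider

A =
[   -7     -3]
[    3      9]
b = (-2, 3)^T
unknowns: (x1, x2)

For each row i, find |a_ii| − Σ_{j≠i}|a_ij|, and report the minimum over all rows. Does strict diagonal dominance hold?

4

row 1: |-7| − (3) = 4
row 2: |9| − (3) = 6
minimum over rows = 4 → strictly diagonally dominant (convergence guaranteed)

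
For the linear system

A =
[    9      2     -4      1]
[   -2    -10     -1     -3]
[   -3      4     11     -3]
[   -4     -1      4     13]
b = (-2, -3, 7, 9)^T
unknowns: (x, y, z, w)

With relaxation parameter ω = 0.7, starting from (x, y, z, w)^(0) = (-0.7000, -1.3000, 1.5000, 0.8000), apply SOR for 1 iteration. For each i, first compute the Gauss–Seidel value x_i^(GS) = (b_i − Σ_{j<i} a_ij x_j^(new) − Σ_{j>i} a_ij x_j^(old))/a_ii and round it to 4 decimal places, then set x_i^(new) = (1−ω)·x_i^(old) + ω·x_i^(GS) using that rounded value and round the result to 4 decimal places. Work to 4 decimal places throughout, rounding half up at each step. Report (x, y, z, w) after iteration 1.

Iteration 1:
  x: GS value = (-2 - (2)·-1.3000 - (-4)·1.5000 - (1)·0.8000) / (9) = 0.6444;  x ← (1−ω)·-0.7000 + ω·0.6444 = 0.2411
  y: GS value = (-3 - (-2)·0.2411 - (-1)·1.5000 - (-3)·0.8000) / (-10) = -0.1382;  y ← (1−ω)·-1.3000 + ω·-0.1382 = -0.4867
  z: GS value = (7 - (-3)·0.2411 - (4)·-0.4867 - (-3)·0.8000) / (11) = 1.0973;  z ← (1−ω)·1.5000 + ω·1.0973 = 1.2181
  w: GS value = (9 - (-4)·0.2411 - (-1)·-0.4867 - (4)·1.2181) / (13) = 0.3543;  w ← (1−ω)·0.8000 + ω·0.3543 = 0.4880

(0.2411, -0.4867, 1.2181, 0.4880)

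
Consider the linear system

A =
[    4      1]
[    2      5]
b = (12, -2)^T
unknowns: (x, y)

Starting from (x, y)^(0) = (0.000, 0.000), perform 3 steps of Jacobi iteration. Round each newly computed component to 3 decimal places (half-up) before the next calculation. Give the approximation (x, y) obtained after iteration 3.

(3.400, -1.640)

Iteration 1:
  x = (12 - (1)·0.000) / (4) = 3.000
  y = (-2 - (2)·0.000) / (5) = -0.400
Iteration 2:
  x = (12 - (1)·-0.400) / (4) = 3.100
  y = (-2 - (2)·3.000) / (5) = -1.600
Iteration 3:
  x = (12 - (1)·-1.600) / (4) = 3.400
  y = (-2 - (2)·3.100) / (5) = -1.640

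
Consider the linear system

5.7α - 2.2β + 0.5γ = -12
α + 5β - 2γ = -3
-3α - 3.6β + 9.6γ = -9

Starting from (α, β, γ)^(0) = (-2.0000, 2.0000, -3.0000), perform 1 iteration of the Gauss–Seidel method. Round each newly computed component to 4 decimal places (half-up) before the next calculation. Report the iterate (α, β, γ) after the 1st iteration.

(-1.0702, -1.5860, -1.8667)

Iteration 1:
  α = (-12 - (-2.2)·2.0000 - (0.5)·-3.0000) / (5.7) = -1.0702
  β = (-3 - (1)·-1.0702 - (-2)·-3.0000) / (5) = -1.5860
  γ = (-9 - (-3)·-1.0702 - (-3.6)·-1.5860) / (9.6) = -1.8667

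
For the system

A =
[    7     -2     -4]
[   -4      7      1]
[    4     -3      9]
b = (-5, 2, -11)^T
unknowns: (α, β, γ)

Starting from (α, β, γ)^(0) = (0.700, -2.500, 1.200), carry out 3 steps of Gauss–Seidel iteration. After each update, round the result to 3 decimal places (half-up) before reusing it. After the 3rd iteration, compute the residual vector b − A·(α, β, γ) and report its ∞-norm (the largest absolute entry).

Iteration 1:
  α = (-5 - (-2)·-2.500 - (-4)·1.200) / (7) = -0.743
  β = (2 - (-4)·-0.743 - (1)·1.200) / (7) = -0.310
  γ = (-11 - (4)·-0.743 - (-3)·-0.310) / (9) = -0.995
Iteration 2:
  α = (-5 - (-2)·-0.310 - (-4)·-0.995) / (7) = -1.371
  β = (2 - (-4)·-1.371 - (1)·-0.995) / (7) = -0.356
  γ = (-11 - (4)·-1.371 - (-3)·-0.356) / (9) = -0.732
Iteration 3:
  α = (-5 - (-2)·-0.356 - (-4)·-0.732) / (7) = -1.234
  β = (2 - (-4)·-1.234 - (1)·-0.732) / (7) = -0.315
  γ = (-11 - (4)·-1.234 - (-3)·-0.315) / (9) = -0.779
Residual b − A·x = (-0.108, 0.048, 0.002); ∞-norm = 0.108

0.108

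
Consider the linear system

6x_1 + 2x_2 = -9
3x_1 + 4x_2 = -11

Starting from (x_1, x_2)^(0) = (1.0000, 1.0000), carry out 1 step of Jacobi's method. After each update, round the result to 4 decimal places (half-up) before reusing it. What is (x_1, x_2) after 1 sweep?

(-1.8333, -3.5000)

Iteration 1:
  x_1 = (-9 - (2)·1.0000) / (6) = -1.8333
  x_2 = (-11 - (3)·1.0000) / (4) = -3.5000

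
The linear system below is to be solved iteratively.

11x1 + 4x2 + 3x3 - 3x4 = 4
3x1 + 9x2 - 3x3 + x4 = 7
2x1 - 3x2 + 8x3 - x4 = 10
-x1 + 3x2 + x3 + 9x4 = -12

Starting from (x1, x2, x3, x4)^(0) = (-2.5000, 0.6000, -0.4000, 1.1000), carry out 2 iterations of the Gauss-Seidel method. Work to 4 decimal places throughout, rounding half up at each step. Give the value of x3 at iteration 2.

Iteration 1:
  x1 = (4 - (4)·0.6000 - (3)·-0.4000 - (-3)·1.1000) / (11) = 0.5545
  x2 = (7 - (3)·0.5545 - (-3)·-0.4000 - (1)·1.1000) / (9) = 0.3374
  x3 = (10 - (2)·0.5545 - (-3)·0.3374 - (-1)·1.1000) / (8) = 1.3754
  x4 = (-12 - (-1)·0.5545 - (3)·0.3374 - (1)·1.3754) / (9) = -1.5370
Iteration 2:
  x1 = (4 - (4)·0.3374 - (3)·1.3754 - (-3)·-1.5370) / (11) = -0.5533
  x2 = (7 - (3)·-0.5533 - (-3)·1.3754 - (1)·-1.5370) / (9) = 1.5915
  x3 = (10 - (2)·-0.5533 - (-3)·1.5915 - (-1)·-1.5370) / (8) = 1.7930
  x4 = (-12 - (-1)·-0.5533 - (3)·1.5915 - (1)·1.7930) / (9) = -2.1245

1.7930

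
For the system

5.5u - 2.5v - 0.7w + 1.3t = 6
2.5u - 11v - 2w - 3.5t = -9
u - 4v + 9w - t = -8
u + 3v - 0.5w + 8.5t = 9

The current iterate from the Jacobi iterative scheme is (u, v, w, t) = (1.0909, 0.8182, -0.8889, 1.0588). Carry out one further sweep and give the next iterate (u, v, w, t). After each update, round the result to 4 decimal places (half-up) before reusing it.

One sweep:
  u = (6 - (-2.5)·0.8182 - (-0.7)·-0.8889 - (1.3)·1.0588) / (5.5) = 1.0994
  v = (-9 - (2.5)·1.0909 - (-2)·-0.8889 - (-3.5)·1.0588) / (-11) = 0.8908
  w = (-8 - (1)·1.0909 - (-4)·0.8182 - (-1)·1.0588) / (9) = -0.5288
  t = (9 - (1)·1.0909 - (3)·0.8182 - (-0.5)·-0.8889) / (8.5) = 0.5894

(1.0994, 0.8908, -0.5288, 0.5894)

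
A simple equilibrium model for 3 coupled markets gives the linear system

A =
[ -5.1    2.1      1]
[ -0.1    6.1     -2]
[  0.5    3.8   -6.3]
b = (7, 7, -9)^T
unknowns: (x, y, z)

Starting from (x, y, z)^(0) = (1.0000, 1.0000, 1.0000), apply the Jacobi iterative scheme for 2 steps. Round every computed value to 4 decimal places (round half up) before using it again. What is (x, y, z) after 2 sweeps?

(-0.3443, 1.8272, 2.2677)

Iteration 1:
  x = (7 - (2.1)·1.0000 - (1)·1.0000) / (-5.1) = -0.7647
  y = (7 - (-0.1)·1.0000 - (-2)·1.0000) / (6.1) = 1.4918
  z = (-9 - (0.5)·1.0000 - (3.8)·1.0000) / (-6.3) = 2.1111
Iteration 2:
  x = (7 - (2.1)·1.4918 - (1)·2.1111) / (-5.1) = -0.3443
  y = (7 - (-0.1)·-0.7647 - (-2)·2.1111) / (6.1) = 1.8272
  z = (-9 - (0.5)·-0.7647 - (3.8)·1.4918) / (-6.3) = 2.2677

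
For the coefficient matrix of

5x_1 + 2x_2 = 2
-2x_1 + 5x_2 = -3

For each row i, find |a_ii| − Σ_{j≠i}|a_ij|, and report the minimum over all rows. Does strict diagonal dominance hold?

3

row 1: |5| − (2) = 3
row 2: |5| − (2) = 3
minimum over rows = 3 → strictly diagonally dominant (convergence guaranteed)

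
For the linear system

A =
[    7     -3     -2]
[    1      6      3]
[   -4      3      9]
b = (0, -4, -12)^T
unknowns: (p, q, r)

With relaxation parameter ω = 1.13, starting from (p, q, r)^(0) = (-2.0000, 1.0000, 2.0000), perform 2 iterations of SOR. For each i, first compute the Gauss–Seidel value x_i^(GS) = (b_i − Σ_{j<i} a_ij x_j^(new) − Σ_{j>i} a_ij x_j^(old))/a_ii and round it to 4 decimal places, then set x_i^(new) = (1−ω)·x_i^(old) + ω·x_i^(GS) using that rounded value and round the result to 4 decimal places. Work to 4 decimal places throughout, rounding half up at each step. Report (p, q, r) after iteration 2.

(-1.3508, -0.0836, -2.1260)

Iteration 1:
  p: GS value = (0 - (-3)·1.0000 - (-2)·2.0000) / (7) = 1.0000;  p ← (1−ω)·-2.0000 + ω·1.0000 = 1.3900
  q: GS value = (-4 - (1)·1.3900 - (3)·2.0000) / (6) = -1.8983;  q ← (1−ω)·1.0000 + ω·-1.8983 = -2.2751
  r: GS value = (-12 - (-4)·1.3900 - (3)·-2.2751) / (9) = 0.0428;  r ← (1−ω)·2.0000 + ω·0.0428 = -0.2116
Iteration 2:
  p: GS value = (0 - (-3)·-2.2751 - (-2)·-0.2116) / (7) = -1.0355;  p ← (1−ω)·1.3900 + ω·-1.0355 = -1.3508
  q: GS value = (-4 - (1)·-1.3508 - (3)·-0.2116) / (6) = -0.3357;  q ← (1−ω)·-2.2751 + ω·-0.3357 = -0.0836
  r: GS value = (-12 - (-4)·-1.3508 - (3)·-0.0836) / (9) = -1.9058;  r ← (1−ω)·-0.2116 + ω·-1.9058 = -2.1260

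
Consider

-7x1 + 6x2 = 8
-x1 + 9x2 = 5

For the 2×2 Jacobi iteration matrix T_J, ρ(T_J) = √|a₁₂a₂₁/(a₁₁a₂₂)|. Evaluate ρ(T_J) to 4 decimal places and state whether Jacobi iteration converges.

a₁₂a₂₁/(a₁₁a₂₂) = (6)·(-1) / ((-7)·(9)) = 0.095238
ρ = √|0.095238| = √0.095238 = 0.3086
ρ < 1, so Jacobi converges

0.3086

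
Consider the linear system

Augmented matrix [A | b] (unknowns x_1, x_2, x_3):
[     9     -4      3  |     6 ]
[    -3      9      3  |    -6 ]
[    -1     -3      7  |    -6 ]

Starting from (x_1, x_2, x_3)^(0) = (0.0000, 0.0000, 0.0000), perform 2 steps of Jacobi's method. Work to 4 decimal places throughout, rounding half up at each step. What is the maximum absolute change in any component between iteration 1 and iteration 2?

Iteration 1:
  x_1 = (6 - (-4)·0.0000 - (3)·0.0000) / (9) = 0.6667
  x_2 = (-6 - (-3)·0.0000 - (3)·0.0000) / (9) = -0.6667
  x_3 = (-6 - (-1)·0.0000 - (-3)·0.0000) / (7) = -0.8571
Iteration 2:
  x_1 = (6 - (-4)·-0.6667 - (3)·-0.8571) / (9) = 0.6561
  x_2 = (-6 - (-3)·0.6667 - (3)·-0.8571) / (9) = -0.1587
  x_3 = (-6 - (-1)·0.6667 - (-3)·-0.6667) / (7) = -1.0476
Change: (-0.0106, 0.5080, -0.1905) → max |·| = 0.5080

0.5080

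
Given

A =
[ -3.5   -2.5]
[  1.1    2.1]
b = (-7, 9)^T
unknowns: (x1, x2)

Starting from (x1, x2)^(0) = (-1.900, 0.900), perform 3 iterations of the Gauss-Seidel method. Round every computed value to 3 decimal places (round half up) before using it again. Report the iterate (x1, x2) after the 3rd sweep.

Iteration 1:
  x1 = (-7 - (-2.5)·0.900) / (-3.5) = 1.357
  x2 = (9 - (1.1)·1.357) / (2.1) = 3.575
Iteration 2:
  x1 = (-7 - (-2.5)·3.575) / (-3.5) = -0.554
  x2 = (9 - (1.1)·-0.554) / (2.1) = 4.576
Iteration 3:
  x1 = (-7 - (-2.5)·4.576) / (-3.5) = -1.269
  x2 = (9 - (1.1)·-1.269) / (2.1) = 4.950

(-1.269, 4.950)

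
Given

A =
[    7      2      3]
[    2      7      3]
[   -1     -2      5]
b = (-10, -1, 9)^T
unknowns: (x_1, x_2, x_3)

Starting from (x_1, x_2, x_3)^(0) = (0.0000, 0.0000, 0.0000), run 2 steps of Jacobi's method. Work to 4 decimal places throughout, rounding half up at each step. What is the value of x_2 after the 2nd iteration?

Iteration 1:
  x_1 = (-10 - (2)·0.0000 - (3)·0.0000) / (7) = -1.4286
  x_2 = (-1 - (2)·0.0000 - (3)·0.0000) / (7) = -0.1429
  x_3 = (9 - (-1)·0.0000 - (-2)·0.0000) / (5) = 1.8000
Iteration 2:
  x_1 = (-10 - (2)·-0.1429 - (3)·1.8000) / (7) = -2.1592
  x_2 = (-1 - (2)·-1.4286 - (3)·1.8000) / (7) = -0.5061
  x_3 = (9 - (-1)·-1.4286 - (-2)·-0.1429) / (5) = 1.4571

-0.5061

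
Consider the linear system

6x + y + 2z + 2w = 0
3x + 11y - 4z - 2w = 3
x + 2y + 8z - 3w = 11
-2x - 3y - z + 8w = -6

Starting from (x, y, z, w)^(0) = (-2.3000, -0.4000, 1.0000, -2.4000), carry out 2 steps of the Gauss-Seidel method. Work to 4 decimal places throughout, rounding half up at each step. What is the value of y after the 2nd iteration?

Iteration 1:
  x = (0 - (1)·-0.4000 - (2)·1.0000 - (2)·-2.4000) / (6) = 0.5333
  y = (3 - (3)·0.5333 - (-4)·1.0000 - (-2)·-2.4000) / (11) = 0.0546
  z = (11 - (1)·0.5333 - (2)·0.0546 - (-3)·-2.4000) / (8) = 0.3947
  w = (-6 - (-2)·0.5333 - (-3)·0.0546 - (-1)·0.3947) / (8) = -0.5469
Iteration 2:
  x = (0 - (1)·0.0546 - (2)·0.3947 - (2)·-0.5469) / (6) = 0.0416
  y = (3 - (3)·0.0416 - (-4)·0.3947 - (-2)·-0.5469) / (11) = 0.3055
  z = (11 - (1)·0.0416 - (2)·0.3055 - (-3)·-0.5469) / (8) = 1.0883
  w = (-6 - (-2)·0.0416 - (-3)·0.3055 - (-1)·1.0883) / (8) = -0.4890

0.3055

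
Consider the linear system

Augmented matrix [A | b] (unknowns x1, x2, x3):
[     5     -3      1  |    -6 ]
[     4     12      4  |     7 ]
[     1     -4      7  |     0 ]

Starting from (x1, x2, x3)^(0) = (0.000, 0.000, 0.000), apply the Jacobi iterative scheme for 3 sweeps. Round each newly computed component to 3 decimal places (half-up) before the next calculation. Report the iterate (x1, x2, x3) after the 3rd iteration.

Iteration 1:
  x1 = (-6 - (-3)·0.000 - (1)·0.000) / (5) = -1.200
  x2 = (7 - (4)·0.000 - (4)·0.000) / (12) = 0.583
  x3 = (0 - (1)·0.000 - (-4)·0.000) / (7) = 0.000
Iteration 2:
  x1 = (-6 - (-3)·0.583 - (1)·0.000) / (5) = -0.850
  x2 = (7 - (4)·-1.200 - (4)·0.000) / (12) = 0.983
  x3 = (0 - (1)·-1.200 - (-4)·0.583) / (7) = 0.505
Iteration 3:
  x1 = (-6 - (-3)·0.983 - (1)·0.505) / (5) = -0.711
  x2 = (7 - (4)·-0.850 - (4)·0.505) / (12) = 0.698
  x3 = (0 - (1)·-0.850 - (-4)·0.983) / (7) = 0.683

(-0.711, 0.698, 0.683)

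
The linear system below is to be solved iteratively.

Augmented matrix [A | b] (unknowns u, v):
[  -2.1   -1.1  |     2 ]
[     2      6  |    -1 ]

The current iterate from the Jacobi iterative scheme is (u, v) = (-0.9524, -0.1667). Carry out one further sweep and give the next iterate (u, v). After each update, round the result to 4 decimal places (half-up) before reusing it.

One sweep:
  u = (2 - (-1.1)·-0.1667) / (-2.1) = -0.8651
  v = (-1 - (2)·-0.9524) / (6) = 0.1508

(-0.8651, 0.1508)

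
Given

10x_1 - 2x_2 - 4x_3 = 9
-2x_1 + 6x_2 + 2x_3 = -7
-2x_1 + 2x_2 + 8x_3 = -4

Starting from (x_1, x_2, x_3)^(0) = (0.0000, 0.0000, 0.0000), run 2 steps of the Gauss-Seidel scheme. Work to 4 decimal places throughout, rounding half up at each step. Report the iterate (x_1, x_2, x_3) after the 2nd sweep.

Iteration 1:
  x_1 = (9 - (-2)·0.0000 - (-4)·0.0000) / (10) = 0.9000
  x_2 = (-7 - (-2)·0.9000 - (2)·0.0000) / (6) = -0.8667
  x_3 = (-4 - (-2)·0.9000 - (2)·-0.8667) / (8) = -0.0583
Iteration 2:
  x_1 = (9 - (-2)·-0.8667 - (-4)·-0.0583) / (10) = 0.7033
  x_2 = (-7 - (-2)·0.7033 - (2)·-0.0583) / (6) = -0.9128
  x_3 = (-4 - (-2)·0.7033 - (2)·-0.9128) / (8) = -0.0960

(0.7033, -0.9128, -0.0960)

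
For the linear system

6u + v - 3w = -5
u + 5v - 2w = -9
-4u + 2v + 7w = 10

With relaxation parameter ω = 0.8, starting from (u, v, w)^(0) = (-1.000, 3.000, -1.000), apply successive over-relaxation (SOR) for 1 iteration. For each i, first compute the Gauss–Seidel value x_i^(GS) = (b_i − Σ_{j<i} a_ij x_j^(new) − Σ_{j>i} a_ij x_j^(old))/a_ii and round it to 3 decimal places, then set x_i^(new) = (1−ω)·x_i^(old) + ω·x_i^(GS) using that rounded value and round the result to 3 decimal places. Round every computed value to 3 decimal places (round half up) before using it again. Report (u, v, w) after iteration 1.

(-1.666, -0.894, 0.386)

Iteration 1:
  u: GS value = (-5 - (1)·3.000 - (-3)·-1.000) / (6) = -1.833;  u ← (1−ω)·-1.000 + ω·-1.833 = -1.666
  v: GS value = (-9 - (1)·-1.666 - (-2)·-1.000) / (5) = -1.867;  v ← (1−ω)·3.000 + ω·-1.867 = -0.894
  w: GS value = (10 - (-4)·-1.666 - (2)·-0.894) / (7) = 0.732;  w ← (1−ω)·-1.000 + ω·0.732 = 0.386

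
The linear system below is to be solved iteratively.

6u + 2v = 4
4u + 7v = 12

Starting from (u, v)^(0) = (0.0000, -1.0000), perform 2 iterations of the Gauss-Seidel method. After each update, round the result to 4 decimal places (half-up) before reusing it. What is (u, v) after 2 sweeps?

Iteration 1:
  u = (4 - (2)·-1.0000) / (6) = 1.0000
  v = (12 - (4)·1.0000) / (7) = 1.1429
Iteration 2:
  u = (4 - (2)·1.1429) / (6) = 0.2857
  v = (12 - (4)·0.2857) / (7) = 1.5510

(0.2857, 1.5510)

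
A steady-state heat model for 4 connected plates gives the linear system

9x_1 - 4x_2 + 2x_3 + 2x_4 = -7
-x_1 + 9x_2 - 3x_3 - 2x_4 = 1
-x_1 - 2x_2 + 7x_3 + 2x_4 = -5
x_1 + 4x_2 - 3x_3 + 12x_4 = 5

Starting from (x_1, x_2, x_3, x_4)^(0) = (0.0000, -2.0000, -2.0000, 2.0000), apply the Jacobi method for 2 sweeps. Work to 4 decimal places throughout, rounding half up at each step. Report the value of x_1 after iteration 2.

Iteration 1:
  x_1 = (-7 - (-4)·-2.0000 - (2)·-2.0000 - (2)·2.0000) / (9) = -1.6667
  x_2 = (1 - (-1)·0.0000 - (-3)·-2.0000 - (-2)·2.0000) / (9) = -0.1111
  x_3 = (-5 - (-1)·0.0000 - (-2)·-2.0000 - (2)·2.0000) / (7) = -1.8571
  x_4 = (5 - (1)·0.0000 - (4)·-2.0000 - (-3)·-2.0000) / (12) = 0.5833
Iteration 2:
  x_1 = (-7 - (-4)·-0.1111 - (2)·-1.8571 - (2)·0.5833) / (9) = -0.5441
  x_2 = (1 - (-1)·-1.6667 - (-3)·-1.8571 - (-2)·0.5833) / (9) = -0.5635
  x_3 = (-5 - (-1)·-1.6667 - (-2)·-0.1111 - (2)·0.5833) / (7) = -1.1508
  x_4 = (5 - (1)·-1.6667 - (4)·-0.1111 - (-3)·-1.8571) / (12) = 0.1283

-0.5441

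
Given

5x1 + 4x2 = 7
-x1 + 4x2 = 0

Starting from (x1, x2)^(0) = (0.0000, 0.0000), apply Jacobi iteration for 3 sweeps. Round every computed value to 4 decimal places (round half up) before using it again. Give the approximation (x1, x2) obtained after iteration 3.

Iteration 1:
  x1 = (7 - (4)·0.0000) / (5) = 1.4000
  x2 = (0 - (-1)·0.0000) / (4) = 0.0000
Iteration 2:
  x1 = (7 - (4)·0.0000) / (5) = 1.4000
  x2 = (0 - (-1)·1.4000) / (4) = 0.3500
Iteration 3:
  x1 = (7 - (4)·0.3500) / (5) = 1.1200
  x2 = (0 - (-1)·1.4000) / (4) = 0.3500

(1.1200, 0.3500)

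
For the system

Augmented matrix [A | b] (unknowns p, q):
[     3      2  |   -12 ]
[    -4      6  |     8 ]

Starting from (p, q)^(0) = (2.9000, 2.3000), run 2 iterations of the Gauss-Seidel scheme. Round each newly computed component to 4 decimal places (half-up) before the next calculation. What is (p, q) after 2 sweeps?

Iteration 1:
  p = (-12 - (2)·2.3000) / (3) = -5.5333
  q = (8 - (-4)·-5.5333) / (6) = -2.3555
Iteration 2:
  p = (-12 - (2)·-2.3555) / (3) = -2.4297
  q = (8 - (-4)·-2.4297) / (6) = -0.2865

(-2.4297, -0.2865)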